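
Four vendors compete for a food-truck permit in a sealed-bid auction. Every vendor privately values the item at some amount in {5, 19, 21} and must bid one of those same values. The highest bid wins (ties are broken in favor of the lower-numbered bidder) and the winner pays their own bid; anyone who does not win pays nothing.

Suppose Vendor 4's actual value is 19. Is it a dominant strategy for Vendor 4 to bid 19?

Yes

Check each profile of the others' bids and compare truth against every alternative bid.
Others bid (5, 5, 5): truth gives 0, best alternative gives 0.
Others bid (5, 5, 19): truth gives 0, best alternative gives 0.
Others bid (5, 5, 21): truth gives 0, best alternative gives 0.
Others bid (5, 19, 5): truth gives 0, best alternative gives 0.
Others bid (5, 19, 19): truth gives 0, best alternative gives 0.
Others bid (5, 19, 21): truth gives 0, best alternative gives 0.
(Remaining 21 profiles checked similarly; truth is weakly best in each.)
In every case the truthful bid is at least as good as any alternative, so it is a dominant strategy.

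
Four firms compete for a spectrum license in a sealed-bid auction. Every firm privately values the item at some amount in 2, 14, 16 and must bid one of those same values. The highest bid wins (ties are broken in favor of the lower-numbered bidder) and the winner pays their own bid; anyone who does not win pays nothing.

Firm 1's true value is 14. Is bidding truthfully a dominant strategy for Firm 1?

No

Consider the case where Firm 2 bids 2, Firm 3 bids 2 and Firm 4 bids 2.
Truthful bid 14: wins, pays 14, utility 14 - 14 = 0.
Bid 2 instead: wins, pays 2, utility 14 - 2 = 12.
Since 12 > 0, bidding 2 is strictly better here, so truthful bidding is not dominant.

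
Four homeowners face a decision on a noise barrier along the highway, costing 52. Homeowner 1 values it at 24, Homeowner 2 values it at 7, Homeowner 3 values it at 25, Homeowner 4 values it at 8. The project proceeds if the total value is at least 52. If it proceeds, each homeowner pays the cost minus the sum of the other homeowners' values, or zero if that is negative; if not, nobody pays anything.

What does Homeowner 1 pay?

12

Total value 64 ≥ cost 52, so the project is built.
The other homeowners' values sum to 40.
Cost minus that sum is 52 - 40 = 12.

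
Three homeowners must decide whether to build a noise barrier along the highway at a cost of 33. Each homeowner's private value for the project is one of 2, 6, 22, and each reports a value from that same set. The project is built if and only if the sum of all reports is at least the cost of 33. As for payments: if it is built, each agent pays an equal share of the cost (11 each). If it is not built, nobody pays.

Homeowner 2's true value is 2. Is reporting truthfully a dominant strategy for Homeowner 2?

Yes

Check each profile of the others' reports and compare truth against every alternative report.
Others report (6, 22): truth gives 0, best alternative gives -9.
Others report (22, 6): truth gives 0, best alternative gives -9.
Others report (22, 22): truth gives -9, best alternative gives -9.
Others report (2, 2): truth gives 0, best alternative gives 0.
Others report (2, 6): truth gives 0, best alternative gives 0.
Others report (2, 22): truth gives 0, best alternative gives 0.
(Remaining 3 profiles checked similarly; truth is weakly best in each.)
In every case the truthful report is at least as good as any alternative, so it is a dominant strategy.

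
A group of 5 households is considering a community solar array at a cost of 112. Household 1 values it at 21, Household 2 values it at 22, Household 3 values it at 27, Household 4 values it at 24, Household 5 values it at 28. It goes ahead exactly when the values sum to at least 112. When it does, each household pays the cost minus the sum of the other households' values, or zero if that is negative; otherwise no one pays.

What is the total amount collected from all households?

72

Total value 122 ≥ cost 112, so it is built.
Household 1: others sum to 101; max(0, 112 - 101) = 11.
Household 2: others sum to 100; max(0, 112 - 100) = 12.
Household 3: others sum to 95; max(0, 112 - 95) = 17.
Household 4: others sum to 98; max(0, 112 - 98) = 14.
Household 5: others sum to 94; max(0, 112 - 94) = 18.
Total collected = 11 + 12 + 17 + 14 + 18 = 72.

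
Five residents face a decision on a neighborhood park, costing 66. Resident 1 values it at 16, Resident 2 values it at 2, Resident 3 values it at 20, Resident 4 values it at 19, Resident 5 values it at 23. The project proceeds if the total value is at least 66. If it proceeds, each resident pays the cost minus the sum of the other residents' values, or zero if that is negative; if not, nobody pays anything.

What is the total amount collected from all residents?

Total value 80 ≥ cost 66, so it is built.
Resident 1: others sum to 64; max(0, 66 - 64) = 2.
Resident 2: others sum to 78; max(0, 66 - 78) = 0.
Resident 3: others sum to 60; max(0, 66 - 60) = 6.
Resident 4: others sum to 61; max(0, 66 - 61) = 5.
Resident 5: others sum to 57; max(0, 66 - 57) = 9.
Total collected = 2 + 0 + 6 + 5 + 9 = 22.

22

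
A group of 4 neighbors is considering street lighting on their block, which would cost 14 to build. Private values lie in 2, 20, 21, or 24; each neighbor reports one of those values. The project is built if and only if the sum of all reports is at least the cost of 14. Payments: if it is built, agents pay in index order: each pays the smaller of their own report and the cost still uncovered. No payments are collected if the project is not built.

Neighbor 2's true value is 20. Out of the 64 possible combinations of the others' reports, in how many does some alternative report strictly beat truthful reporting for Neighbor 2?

15

Others report (2, 2, 20): truth gives 8; report 2 gives 18 > 8. Violating.
Others report (2, 2, 21): truth gives 8; report 2 gives 18 > 8. Violating.
Others report (2, 2, 24): truth gives 8; report 2 gives 18 > 8. Violating.
Others report (2, 20, 2): truth gives 8; report 2 gives 18 > 8. Violating.
Others report (2, 2, 2): truth gives 8; no alternative beats it.
Others report (20, 2, 2): truth gives 20; no alternative beats it.
(Checking all 64 profiles: 15 have a profitable deviation, 49 do not.)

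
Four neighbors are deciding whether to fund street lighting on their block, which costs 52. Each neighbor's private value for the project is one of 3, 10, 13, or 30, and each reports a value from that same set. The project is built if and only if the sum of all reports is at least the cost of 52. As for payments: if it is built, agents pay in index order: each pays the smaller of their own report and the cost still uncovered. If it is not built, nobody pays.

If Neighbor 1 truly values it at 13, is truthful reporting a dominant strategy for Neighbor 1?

No

Consider the case where Neighbor 2 reports 3, Neighbor 3 reports 10 and Neighbor 4 reports 30.
Truthful report 13: project built, pays 13, utility 13 - 13 = 0.
Report 10 instead: project built, pays 10, utility 13 - 10 = 3.
Since 3 > 0, reporting 10 is strictly better here, so truthful reporting is not dominant.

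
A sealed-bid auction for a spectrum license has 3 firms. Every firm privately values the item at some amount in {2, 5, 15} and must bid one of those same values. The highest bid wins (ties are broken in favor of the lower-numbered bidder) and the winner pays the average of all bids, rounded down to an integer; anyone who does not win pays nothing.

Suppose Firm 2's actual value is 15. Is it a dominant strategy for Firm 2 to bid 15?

Consider the case where Firm 1 bids 2 and Firm 3 bids 2.
Truthful bid 15: wins, pays 6, utility 15 - 6 = 9.
Bid 5 instead: wins, pays 3, utility 15 - 3 = 12.
Since 12 > 9, bidding 5 is strictly better here, so truthful bidding is not dominant.

No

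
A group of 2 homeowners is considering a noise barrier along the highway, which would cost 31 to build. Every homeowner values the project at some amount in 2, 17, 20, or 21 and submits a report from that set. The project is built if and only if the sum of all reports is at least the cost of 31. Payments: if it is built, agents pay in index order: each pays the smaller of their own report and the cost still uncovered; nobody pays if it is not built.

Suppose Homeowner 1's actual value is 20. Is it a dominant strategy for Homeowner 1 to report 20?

No

Consider the case where Homeowner 2 reports 17.
Truthful report 20: project built, pays 20, utility 20 - 20 = 0.
Report 17 instead: project built, pays 17, utility 20 - 17 = 3.
Since 3 > 0, reporting 17 is strictly better here, so truthful reporting is not dominant.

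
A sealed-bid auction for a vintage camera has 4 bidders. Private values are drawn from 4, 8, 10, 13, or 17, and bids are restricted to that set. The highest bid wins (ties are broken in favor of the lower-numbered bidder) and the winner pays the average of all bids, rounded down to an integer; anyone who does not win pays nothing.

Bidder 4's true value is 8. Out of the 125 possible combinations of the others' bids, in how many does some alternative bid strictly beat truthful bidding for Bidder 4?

9

Others bid (4, 4, 8): truth gives 0; bid 10 gives 2 > 0. Violating.
Others bid (4, 4, 10): truth gives 0; bid 13 gives 1 > 0. Violating.
Others bid (4, 8, 4): truth gives 0; bid 10 gives 2 > 0. Violating.
Others bid (4, 8, 8): truth gives 0; bid 10 gives 1 > 0. Violating.
Others bid (4, 4, 4): truth gives 3; no alternative beats it.
Others bid (4, 4, 13): truth gives 0; no alternative beats it.
(Checking all 125 profiles: 9 have a profitable deviation, 116 do not.)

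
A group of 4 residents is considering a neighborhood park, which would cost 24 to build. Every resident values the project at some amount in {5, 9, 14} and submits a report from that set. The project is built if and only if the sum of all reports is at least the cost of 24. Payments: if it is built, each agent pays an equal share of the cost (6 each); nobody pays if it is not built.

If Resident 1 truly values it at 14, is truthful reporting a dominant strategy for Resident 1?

Yes

Check each profile of the others' reports and compare truth against every alternative report.
Others report (5, 5, 5): truth gives 8, best alternative gives 8.
Others report (5, 5, 9): truth gives 8, best alternative gives 8.
Others report (5, 5, 14): truth gives 8, best alternative gives 8.
Others report (5, 9, 5): truth gives 8, best alternative gives 8.
Others report (5, 9, 9): truth gives 8, best alternative gives 8.
Others report (5, 9, 14): truth gives 8, best alternative gives 8.
(Remaining 21 profiles checked similarly; truth is weakly best in each.)
In every case the truthful report is at least as good as any alternative, so it is a dominant strategy.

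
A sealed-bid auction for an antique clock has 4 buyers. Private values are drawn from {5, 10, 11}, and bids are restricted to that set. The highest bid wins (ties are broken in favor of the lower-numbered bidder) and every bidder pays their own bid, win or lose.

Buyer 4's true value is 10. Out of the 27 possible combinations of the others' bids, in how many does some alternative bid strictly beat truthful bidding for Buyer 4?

Others bid (5, 5, 10): truth gives -10; bid 11 gives -1 > -10. Violating.
Others bid (5, 5, 11): truth gives -10; bid 5 gives -5 > -10. Violating.
Others bid (5, 10, 5): truth gives -10; bid 11 gives -1 > -10. Violating.
Others bid (5, 10, 10): truth gives -10; bid 11 gives -1 > -10. Violating.
Others bid (5, 5, 5): truth gives 0; no alternative beats it.
(Checking all 27 profiles: 26 have a profitable deviation, 1 does not.)

26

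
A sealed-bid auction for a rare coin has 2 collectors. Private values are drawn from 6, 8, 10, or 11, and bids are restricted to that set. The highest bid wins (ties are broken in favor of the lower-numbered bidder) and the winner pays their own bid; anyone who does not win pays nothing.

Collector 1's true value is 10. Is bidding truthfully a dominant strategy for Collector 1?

Consider the case where Collector 2 bids 6.
Truthful bid 10: wins, pays 10, utility 10 - 10 = 0.
Bid 6 instead: wins, pays 6, utility 10 - 6 = 4.
Since 4 > 0, bidding 6 is strictly better here, so truthful bidding is not dominant.

No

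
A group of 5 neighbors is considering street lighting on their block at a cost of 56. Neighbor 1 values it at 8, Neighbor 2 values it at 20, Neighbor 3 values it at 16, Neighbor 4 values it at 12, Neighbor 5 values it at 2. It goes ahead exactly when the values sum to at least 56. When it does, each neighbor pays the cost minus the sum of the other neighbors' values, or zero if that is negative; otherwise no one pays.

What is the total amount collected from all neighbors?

48

Total value 58 ≥ cost 56, so it is built.
Neighbor 1: others sum to 50; max(0, 56 - 50) = 6.
Neighbor 2: others sum to 38; max(0, 56 - 38) = 18.
Neighbor 3: others sum to 42; max(0, 56 - 42) = 14.
Neighbor 4: others sum to 46; max(0, 56 - 46) = 10.
Neighbor 5: others sum to 56; max(0, 56 - 56) = 0.
Total collected = 6 + 18 + 14 + 10 + 0 = 48.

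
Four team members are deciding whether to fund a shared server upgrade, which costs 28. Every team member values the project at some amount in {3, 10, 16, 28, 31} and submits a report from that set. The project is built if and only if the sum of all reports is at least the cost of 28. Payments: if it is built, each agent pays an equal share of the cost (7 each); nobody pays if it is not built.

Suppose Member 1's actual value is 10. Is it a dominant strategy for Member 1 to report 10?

Consider the case where Member 2 reports 3, Member 3 reports 3 and Member 4 reports 3.
Truthful report 10: project not built, utility 0.
Report 28 instead: project built, pays 7, utility 10 - 7 = 3.
Since 3 > 0, reporting 28 is strictly better here, so truthful reporting is not dominant.

No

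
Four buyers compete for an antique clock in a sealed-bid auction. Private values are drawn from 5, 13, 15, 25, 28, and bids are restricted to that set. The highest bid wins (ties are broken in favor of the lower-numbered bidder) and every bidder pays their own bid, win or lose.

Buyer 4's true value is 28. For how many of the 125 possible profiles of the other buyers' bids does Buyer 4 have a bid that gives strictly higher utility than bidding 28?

88

Others bid (5, 5, 5): truth gives 0; bid 13 gives 15 > 0. Violating.
Others bid (5, 5, 13): truth gives 0; bid 15 gives 13 > 0. Violating.
Others bid (5, 5, 15): truth gives 0; bid 25 gives 3 > 0. Violating.
Others bid (5, 5, 28): truth gives -28; bid 5 gives -5 > -28. Violating.
Others bid (5, 5, 25): truth gives 0; no alternative beats it.
Others bid (5, 13, 25): truth gives 0; no alternative beats it.
(Checking all 125 profiles: 88 have a profitable deviation, 37 do not.)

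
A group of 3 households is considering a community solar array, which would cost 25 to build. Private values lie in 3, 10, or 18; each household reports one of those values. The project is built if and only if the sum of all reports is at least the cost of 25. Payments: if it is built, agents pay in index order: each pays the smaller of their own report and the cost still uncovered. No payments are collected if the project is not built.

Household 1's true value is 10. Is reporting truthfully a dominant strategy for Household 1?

Consider the case where Household 2 reports 10 and Household 3 reports 18.
Truthful report 10: project built, pays 10, utility 10 - 10 = 0.
Report 3 instead: project built, pays 3, utility 10 - 3 = 7.
Since 7 > 0, reporting 3 is strictly better here, so truthful reporting is not dominant.

No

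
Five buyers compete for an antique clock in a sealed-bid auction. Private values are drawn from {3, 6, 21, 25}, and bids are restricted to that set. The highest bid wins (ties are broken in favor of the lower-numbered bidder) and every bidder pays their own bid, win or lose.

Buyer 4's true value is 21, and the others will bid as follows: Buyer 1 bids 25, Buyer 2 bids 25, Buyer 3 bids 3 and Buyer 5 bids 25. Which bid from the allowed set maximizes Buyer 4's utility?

Bid 3: loses but pays 3, utility -3.
Bid 6: loses but pays 6, utility -6.
Bid 21: loses but pays 21, utility -21.
Bid 25: loses but pays 25, utility -25.
The best choice is 3 with utility -3.

3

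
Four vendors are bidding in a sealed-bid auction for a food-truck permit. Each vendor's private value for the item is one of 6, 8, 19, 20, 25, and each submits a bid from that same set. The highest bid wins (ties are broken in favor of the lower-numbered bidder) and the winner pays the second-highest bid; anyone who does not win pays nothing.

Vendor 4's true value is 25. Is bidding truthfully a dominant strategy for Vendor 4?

Yes

Check each profile of the others' bids and compare truth against every alternative bid.
Others bid (6, 6, 20): truth gives 5, best alternative gives 0.
Others bid (6, 8, 20): truth gives 5, best alternative gives 0.
Others bid (6, 19, 20): truth gives 5, best alternative gives 0.
Others bid (6, 20, 6): truth gives 5, best alternative gives 0.
Others bid (6, 20, 8): truth gives 5, best alternative gives 0.
Others bid (6, 20, 19): truth gives 5, best alternative gives 0.
(Remaining 119 profiles checked similarly; truth is weakly best in each.)
In every case the truthful bid is at least as good as any alternative, so it is a dominant strategy.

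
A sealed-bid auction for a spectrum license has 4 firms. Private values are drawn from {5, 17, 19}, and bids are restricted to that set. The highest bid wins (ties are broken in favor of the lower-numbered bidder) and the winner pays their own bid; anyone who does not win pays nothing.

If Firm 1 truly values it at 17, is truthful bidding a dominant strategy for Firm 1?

No

Consider the case where Firm 2 bids 5, Firm 3 bids 5 and Firm 4 bids 5.
Truthful bid 17: wins, pays 17, utility 17 - 17 = 0.
Bid 5 instead: wins, pays 5, utility 17 - 5 = 12.
Since 12 > 0, bidding 5 is strictly better here, so truthful bidding is not dominant.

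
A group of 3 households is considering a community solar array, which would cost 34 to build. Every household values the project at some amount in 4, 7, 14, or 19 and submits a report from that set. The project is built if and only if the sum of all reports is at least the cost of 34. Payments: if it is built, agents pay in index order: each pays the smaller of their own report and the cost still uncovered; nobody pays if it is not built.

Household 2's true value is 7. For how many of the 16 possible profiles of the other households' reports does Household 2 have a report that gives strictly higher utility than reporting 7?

Others report (14, 19): truth gives 0; report 4 gives 3 > 0. Violating.
Others report (19, 14): truth gives 0; report 4 gives 3 > 0. Violating.
Others report (19, 19): truth gives 0; report 4 gives 3 > 0. Violating.
Others report (4, 4): truth gives 0; no alternative beats it.
Others report (4, 7): truth gives 0; no alternative beats it.
(Checking all 16 profiles: 3 have a profitable deviation, 13 do not.)

3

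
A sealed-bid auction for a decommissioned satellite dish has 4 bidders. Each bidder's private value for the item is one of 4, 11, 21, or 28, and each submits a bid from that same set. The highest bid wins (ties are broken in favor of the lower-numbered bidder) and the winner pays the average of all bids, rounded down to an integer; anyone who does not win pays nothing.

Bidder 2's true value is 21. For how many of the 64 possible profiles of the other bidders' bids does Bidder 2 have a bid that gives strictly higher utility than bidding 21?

24

Others bid (4, 4, 4): truth gives 13; bid 11 gives 16 > 13. Violating.
Others bid (4, 4, 11): truth gives 11; bid 11 gives 14 > 11. Violating.
Others bid (4, 4, 28): truth gives 0; bid 28 gives 5 > 0. Violating.
Others bid (4, 11, 4): truth gives 11; bid 11 gives 14 > 11. Violating.
Others bid (4, 4, 21): truth gives 9; no alternative beats it.
Others bid (4, 11, 21): truth gives 7; no alternative beats it.
(Checking all 64 profiles: 24 have a profitable deviation, 40 do not.)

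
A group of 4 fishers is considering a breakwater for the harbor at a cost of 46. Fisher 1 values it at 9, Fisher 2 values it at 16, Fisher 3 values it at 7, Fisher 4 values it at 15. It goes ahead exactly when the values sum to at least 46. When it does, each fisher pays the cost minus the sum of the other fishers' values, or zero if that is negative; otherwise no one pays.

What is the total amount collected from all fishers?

Total value 47 ≥ cost 46, so it is built.
Fisher 1: others sum to 38; max(0, 46 - 38) = 8.
Fisher 2: others sum to 31; max(0, 46 - 31) = 15.
Fisher 3: others sum to 40; max(0, 46 - 40) = 6.
Fisher 4: others sum to 32; max(0, 46 - 32) = 14.
Total collected = 8 + 15 + 6 + 14 = 43.

43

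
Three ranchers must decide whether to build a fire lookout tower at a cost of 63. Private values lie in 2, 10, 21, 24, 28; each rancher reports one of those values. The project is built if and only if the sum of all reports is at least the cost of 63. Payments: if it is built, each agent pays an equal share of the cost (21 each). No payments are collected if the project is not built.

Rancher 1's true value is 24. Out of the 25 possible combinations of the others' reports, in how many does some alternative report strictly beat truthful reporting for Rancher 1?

2

Others report (10, 28): truth gives 0; report 28 gives 3 > 0. Violating.
Others report (28, 10): truth gives 0; report 28 gives 3 > 0. Violating.
Others report (2, 2): truth gives 0; no alternative beats it.
Others report (2, 10): truth gives 0; no alternative beats it.
(Checking all 25 profiles: 2 have a profitable deviation, 23 do not.)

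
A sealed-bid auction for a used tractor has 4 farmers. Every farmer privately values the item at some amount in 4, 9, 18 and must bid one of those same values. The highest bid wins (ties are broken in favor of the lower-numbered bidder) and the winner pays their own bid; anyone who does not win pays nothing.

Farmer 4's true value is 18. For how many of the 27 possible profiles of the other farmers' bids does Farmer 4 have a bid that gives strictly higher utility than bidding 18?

Others bid (4, 4, 4): truth gives 0; bid 9 gives 9 > 0. Violating.
Others bid (4, 4, 9): truth gives 0; no alternative beats it.
Others bid (4, 4, 18): truth gives 0; no alternative beats it.
(Checking all 27 profiles: 1 has a profitable deviation, 26 do not.)

1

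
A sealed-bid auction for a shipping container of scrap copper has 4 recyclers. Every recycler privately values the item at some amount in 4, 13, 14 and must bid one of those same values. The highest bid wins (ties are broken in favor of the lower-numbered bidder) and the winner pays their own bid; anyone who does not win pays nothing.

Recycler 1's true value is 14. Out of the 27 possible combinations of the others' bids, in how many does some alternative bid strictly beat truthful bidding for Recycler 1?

Others bid (4, 4, 4): truth gives 0; bid 4 gives 10 > 0. Violating.
Others bid (4, 4, 13): truth gives 0; bid 13 gives 1 > 0. Violating.
Others bid (4, 13, 4): truth gives 0; bid 13 gives 1 > 0. Violating.
Others bid (4, 13, 13): truth gives 0; bid 13 gives 1 > 0. Violating.
Others bid (4, 4, 14): truth gives 0; no alternative beats it.
Others bid (4, 13, 14): truth gives 0; no alternative beats it.
(Checking all 27 profiles: 8 have a profitable deviation, 19 do not.)

8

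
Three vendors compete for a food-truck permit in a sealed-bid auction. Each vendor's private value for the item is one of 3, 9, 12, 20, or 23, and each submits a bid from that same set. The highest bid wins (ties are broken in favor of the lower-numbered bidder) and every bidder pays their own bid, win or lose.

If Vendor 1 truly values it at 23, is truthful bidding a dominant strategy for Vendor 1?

No

Consider the case where Vendor 2 bids 3 and Vendor 3 bids 3.
Truthful bid 23: wins, pays 23, utility 23 - 23 = 0.
Bid 3 instead: wins, pays 3, utility 23 - 3 = 20.
Since 20 > 0, bidding 3 is strictly better here, so truthful bidding is not dominant.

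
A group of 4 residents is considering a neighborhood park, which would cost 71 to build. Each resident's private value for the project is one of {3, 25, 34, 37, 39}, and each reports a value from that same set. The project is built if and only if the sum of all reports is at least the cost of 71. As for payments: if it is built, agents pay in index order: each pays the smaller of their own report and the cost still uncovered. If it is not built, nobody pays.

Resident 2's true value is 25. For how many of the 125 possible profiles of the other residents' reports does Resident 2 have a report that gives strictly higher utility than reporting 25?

91

Others report (3, 34, 34): truth gives 0; report 3 gives 22 > 0. Violating.
Others report (3, 34, 37): truth gives 0; report 3 gives 22 > 0. Violating.
Others report (3, 34, 39): truth gives 0; report 3 gives 22 > 0. Violating.
Others report (3, 37, 34): truth gives 0; report 3 gives 22 > 0. Violating.
Others report (3, 3, 3): truth gives 0; no alternative beats it.
Others report (3, 3, 25): truth gives 0; no alternative beats it.
(Checking all 125 profiles: 91 have a profitable deviation, 34 do not.)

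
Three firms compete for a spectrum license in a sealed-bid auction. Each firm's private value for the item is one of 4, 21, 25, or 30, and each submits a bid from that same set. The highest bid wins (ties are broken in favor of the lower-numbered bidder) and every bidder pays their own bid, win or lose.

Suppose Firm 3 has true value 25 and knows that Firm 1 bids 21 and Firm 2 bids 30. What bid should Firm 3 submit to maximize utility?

Bid 4: loses but pays 4, utility -4.
Bid 21: loses but pays 21, utility -21.
Bid 25: loses but pays 25, utility -25.
Bid 30: loses but pays 30, utility -30.
The best choice is 4 with utility -4.

4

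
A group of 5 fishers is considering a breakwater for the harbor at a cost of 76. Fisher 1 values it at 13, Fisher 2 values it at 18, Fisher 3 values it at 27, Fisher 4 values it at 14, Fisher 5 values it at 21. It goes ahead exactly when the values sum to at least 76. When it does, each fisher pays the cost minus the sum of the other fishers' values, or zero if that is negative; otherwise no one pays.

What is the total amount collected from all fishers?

15

Total value 93 ≥ cost 76, so it is built.
Fisher 1: others sum to 80; max(0, 76 - 80) = 0.
Fisher 2: others sum to 75; max(0, 76 - 75) = 1.
Fisher 3: others sum to 66; max(0, 76 - 66) = 10.
Fisher 4: others sum to 79; max(0, 76 - 79) = 0.
Fisher 5: others sum to 72; max(0, 76 - 72) = 4.
Total collected = 0 + 1 + 10 + 0 + 4 = 15.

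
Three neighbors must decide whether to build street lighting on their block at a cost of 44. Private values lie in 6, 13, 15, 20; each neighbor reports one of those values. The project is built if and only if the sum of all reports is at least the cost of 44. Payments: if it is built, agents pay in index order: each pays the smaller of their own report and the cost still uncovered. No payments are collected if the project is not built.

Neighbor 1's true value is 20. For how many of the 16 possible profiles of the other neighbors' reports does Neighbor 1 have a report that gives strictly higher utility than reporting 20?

6

Others report (13, 20): truth gives 0; report 13 gives 7 > 0. Violating.
Others report (15, 15): truth gives 0; report 15 gives 5 > 0. Violating.
Others report (15, 20): truth gives 0; report 13 gives 7 > 0. Violating.
Others report (20, 13): truth gives 0; report 13 gives 7 > 0. Violating.
Others report (6, 6): truth gives 0; no alternative beats it.
Others report (6, 13): truth gives 0; no alternative beats it.
(Checking all 16 profiles: 6 have a profitable deviation, 10 do not.)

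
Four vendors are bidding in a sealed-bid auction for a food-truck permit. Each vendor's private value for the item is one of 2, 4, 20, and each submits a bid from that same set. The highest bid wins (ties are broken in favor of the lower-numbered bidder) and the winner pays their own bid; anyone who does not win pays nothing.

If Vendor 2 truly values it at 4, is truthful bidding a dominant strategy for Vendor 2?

Yes

Check each profile of the others' bids and compare truth against every alternative bid.
Others bid (2, 2, 2): truth gives 0, best alternative gives 0.
Others bid (2, 2, 4): truth gives 0, best alternative gives 0.
Others bid (2, 2, 20): truth gives 0, best alternative gives 0.
Others bid (2, 4, 2): truth gives 0, best alternative gives 0.
Others bid (2, 4, 4): truth gives 0, best alternative gives 0.
Others bid (2, 4, 20): truth gives 0, best alternative gives 0.
(Remaining 21 profiles checked similarly; truth is weakly best in each.)
In every case the truthful bid is at least as good as any alternative, so it is a dominant strategy.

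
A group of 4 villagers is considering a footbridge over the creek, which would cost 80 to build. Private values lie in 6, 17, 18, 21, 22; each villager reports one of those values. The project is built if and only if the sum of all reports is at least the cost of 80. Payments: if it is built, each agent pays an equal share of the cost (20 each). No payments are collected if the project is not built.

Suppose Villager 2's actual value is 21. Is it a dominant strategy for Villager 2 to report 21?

Consider the case where Villager 1 reports 18, Villager 3 reports 18 and Villager 4 reports 22.
Truthful report 21: project not built, utility 0.
Report 22 instead: project built, pays 20, utility 21 - 20 = 1.
Since 1 > 0, reporting 22 is strictly better here, so truthful reporting is not dominant.

No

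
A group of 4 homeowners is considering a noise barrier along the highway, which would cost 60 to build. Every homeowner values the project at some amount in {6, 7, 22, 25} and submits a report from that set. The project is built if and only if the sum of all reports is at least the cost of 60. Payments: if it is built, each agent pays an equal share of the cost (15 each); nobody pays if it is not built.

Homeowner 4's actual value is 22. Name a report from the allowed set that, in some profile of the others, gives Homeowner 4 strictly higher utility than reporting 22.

Suppose Homeowner 1 reports 6, Homeowner 2 reports 6 and Homeowner 3 reports 25.
Report 22: project not built, utility 0.
Report 25: project built, pays 15, utility 22 - 15 = 7.
So reporting 25 beats truth here (7 > 0).

25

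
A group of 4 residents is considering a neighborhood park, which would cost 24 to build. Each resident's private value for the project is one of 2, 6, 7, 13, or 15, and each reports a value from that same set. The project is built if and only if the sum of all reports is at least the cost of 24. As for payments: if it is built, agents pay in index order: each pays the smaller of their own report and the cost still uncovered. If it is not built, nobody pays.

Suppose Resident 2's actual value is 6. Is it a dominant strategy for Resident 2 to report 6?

Consider the case where Resident 1 reports 2, Resident 3 reports 6 and Resident 4 reports 15.
Truthful report 6: project built, pays 6, utility 6 - 6 = 0.
Report 2 instead: project built, pays 2, utility 6 - 2 = 4.
Since 4 > 0, reporting 2 is strictly better here, so truthful reporting is not dominant.

No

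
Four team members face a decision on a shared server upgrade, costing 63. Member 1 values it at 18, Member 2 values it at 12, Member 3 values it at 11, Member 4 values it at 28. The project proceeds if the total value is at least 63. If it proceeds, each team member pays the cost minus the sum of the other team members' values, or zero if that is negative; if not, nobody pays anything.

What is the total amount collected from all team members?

45

Total value 69 ≥ cost 63, so it is built.
Member 1: others sum to 51; max(0, 63 - 51) = 12.
Member 2: others sum to 57; max(0, 63 - 57) = 6.
Member 3: others sum to 58; max(0, 63 - 58) = 5.
Member 4: others sum to 41; max(0, 63 - 41) = 22.
Total collected = 12 + 6 + 5 + 22 = 45.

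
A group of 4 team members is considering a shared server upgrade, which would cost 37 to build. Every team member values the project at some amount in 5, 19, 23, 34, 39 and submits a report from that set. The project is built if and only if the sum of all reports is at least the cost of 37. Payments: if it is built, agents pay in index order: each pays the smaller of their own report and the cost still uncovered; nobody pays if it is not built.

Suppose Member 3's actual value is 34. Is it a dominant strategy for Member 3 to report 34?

No

Consider the case where Member 1 reports 5, Member 2 reports 5 and Member 4 reports 5.
Truthful report 34: project built, pays 27, utility 34 - 27 = 7.
Report 23 instead: project built, pays 23, utility 34 - 23 = 11.
Since 11 > 7, reporting 23 is strictly better here, so truthful reporting is not dominant.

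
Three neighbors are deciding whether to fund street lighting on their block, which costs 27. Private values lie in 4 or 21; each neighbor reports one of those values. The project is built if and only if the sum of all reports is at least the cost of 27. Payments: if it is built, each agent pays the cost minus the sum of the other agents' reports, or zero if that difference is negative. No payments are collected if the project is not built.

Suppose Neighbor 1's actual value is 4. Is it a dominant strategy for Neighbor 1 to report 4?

Yes

Check each profile of the others' reports and compare truth against every alternative report.
Others report (4, 4): truth gives 0, best alternative gives -15.
Others report (21, 21): truth gives 4, best alternative gives 4.
Others report (4, 21): truth gives 2, best alternative gives 2.
Others report (21, 4): truth gives 2, best alternative gives 2.
In every case the truthful report is at least as good as any alternative, so it is a dominant strategy.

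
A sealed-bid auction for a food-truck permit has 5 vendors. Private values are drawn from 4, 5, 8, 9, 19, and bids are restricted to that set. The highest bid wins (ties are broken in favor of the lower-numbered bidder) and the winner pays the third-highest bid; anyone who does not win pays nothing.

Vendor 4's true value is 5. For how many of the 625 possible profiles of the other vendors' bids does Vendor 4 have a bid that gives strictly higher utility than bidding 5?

Others bid (4, 4, 4, 8): truth gives 0; bid 8 gives 1 > 0. Violating.
Others bid (4, 4, 4, 9): truth gives 0; bid 9 gives 1 > 0. Violating.
Others bid (4, 4, 4, 19): truth gives 0; bid 19 gives 1 > 0. Violating.
Others bid (4, 4, 5, 4): truth gives 0; bid 8 gives 1 > 0. Violating.
Others bid (4, 4, 4, 4): truth gives 1; no alternative beats it.
Others bid (4, 4, 4, 5): truth gives 1; no alternative beats it.
(Checking all 625 profiles: 12 have a profitable deviation, 613 do not.)

12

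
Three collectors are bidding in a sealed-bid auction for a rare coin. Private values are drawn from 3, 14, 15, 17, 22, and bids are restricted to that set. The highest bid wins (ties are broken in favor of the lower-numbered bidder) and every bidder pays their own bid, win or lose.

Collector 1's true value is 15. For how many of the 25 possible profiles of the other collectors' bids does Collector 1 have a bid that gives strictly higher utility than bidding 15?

Others bid (3, 3): truth gives 0; bid 3 gives 12 > 0. Violating.
Others bid (3, 14): truth gives 0; bid 14 gives 1 > 0. Violating.
Others bid (3, 17): truth gives -15; bid 17 gives -2 > -15. Violating.
Others bid (3, 22): truth gives -15; bid 3 gives -3 > -15. Violating.
Others bid (3, 15): truth gives 0; no alternative beats it.
Others bid (14, 15): truth gives 0; no alternative beats it.
(Checking all 25 profiles: 20 have a profitable deviation, 5 do not.)

20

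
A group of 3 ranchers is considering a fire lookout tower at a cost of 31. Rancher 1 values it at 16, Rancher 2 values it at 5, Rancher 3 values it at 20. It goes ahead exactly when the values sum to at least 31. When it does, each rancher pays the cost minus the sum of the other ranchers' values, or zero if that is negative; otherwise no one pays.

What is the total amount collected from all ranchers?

Total value 41 ≥ cost 31, so it is built.
Rancher 1: others sum to 25; max(0, 31 - 25) = 6.
Rancher 2: others sum to 36; max(0, 31 - 36) = 0.
Rancher 3: others sum to 21; max(0, 31 - 21) = 10.
Total collected = 6 + 0 + 10 = 16.

16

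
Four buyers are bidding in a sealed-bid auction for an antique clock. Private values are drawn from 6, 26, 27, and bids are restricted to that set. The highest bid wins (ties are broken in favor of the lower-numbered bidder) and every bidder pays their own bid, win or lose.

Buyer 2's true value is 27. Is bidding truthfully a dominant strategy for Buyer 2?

Consider the case where Buyer 1 bids 6, Buyer 3 bids 6 and Buyer 4 bids 6.
Truthful bid 27: wins, pays 27, utility 27 - 27 = 0.
Bid 26 instead: wins, pays 26, utility 27 - 26 = 1.
Since 1 > 0, bidding 26 is strictly better here, so truthful bidding is not dominant.

No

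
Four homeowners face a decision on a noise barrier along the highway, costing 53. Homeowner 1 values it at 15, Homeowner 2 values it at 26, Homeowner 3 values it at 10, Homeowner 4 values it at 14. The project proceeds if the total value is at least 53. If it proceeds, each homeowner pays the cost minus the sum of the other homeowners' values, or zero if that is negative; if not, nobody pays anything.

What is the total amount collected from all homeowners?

19

Total value 65 ≥ cost 53, so it is built.
Homeowner 1: others sum to 50; max(0, 53 - 50) = 3.
Homeowner 2: others sum to 39; max(0, 53 - 39) = 14.
Homeowner 3: others sum to 55; max(0, 53 - 55) = 0.
Homeowner 4: others sum to 51; max(0, 53 - 51) = 2.
Total collected = 3 + 14 + 0 + 2 = 19.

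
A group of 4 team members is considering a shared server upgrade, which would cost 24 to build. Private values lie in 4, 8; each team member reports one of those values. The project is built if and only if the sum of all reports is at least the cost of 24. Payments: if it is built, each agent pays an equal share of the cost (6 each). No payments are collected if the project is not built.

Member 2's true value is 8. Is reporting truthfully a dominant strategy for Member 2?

Yes

Check each profile of the others' reports and compare truth against every alternative report.
Others report (4, 4, 8): truth gives 2, best alternative gives 0.
Others report (4, 8, 4): truth gives 2, best alternative gives 0.
Others report (8, 4, 4): truth gives 2, best alternative gives 0.
Others report (4, 8, 8): truth gives 2, best alternative gives 2.
Others report (8, 4, 8): truth gives 2, best alternative gives 2.
Others report (8, 8, 4): truth gives 2, best alternative gives 2.
(Remaining 2 profiles checked similarly; truth is weakly best in each.)
In every case the truthful report is at least as good as any alternative, so it is a dominant strategy.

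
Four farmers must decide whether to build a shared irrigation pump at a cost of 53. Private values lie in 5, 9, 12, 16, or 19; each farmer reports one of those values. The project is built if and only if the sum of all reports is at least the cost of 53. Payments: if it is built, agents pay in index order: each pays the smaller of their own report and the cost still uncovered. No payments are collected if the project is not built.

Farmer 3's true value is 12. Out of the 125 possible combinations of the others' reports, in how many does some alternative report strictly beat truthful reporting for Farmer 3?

29

Others report (9, 16, 19): truth gives 0; report 9 gives 3 > 0. Violating.
Others report (9, 19, 16): truth gives 0; report 9 gives 3 > 0. Violating.
Others report (9, 19, 19): truth gives 0; report 9 gives 3 > 0. Violating.
Others report (12, 16, 16): truth gives 0; report 9 gives 3 > 0. Violating.
Others report (5, 5, 5): truth gives 0; no alternative beats it.
Others report (5, 5, 9): truth gives 0; no alternative beats it.
(Checking all 125 profiles: 29 have a profitable deviation, 96 do not.)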